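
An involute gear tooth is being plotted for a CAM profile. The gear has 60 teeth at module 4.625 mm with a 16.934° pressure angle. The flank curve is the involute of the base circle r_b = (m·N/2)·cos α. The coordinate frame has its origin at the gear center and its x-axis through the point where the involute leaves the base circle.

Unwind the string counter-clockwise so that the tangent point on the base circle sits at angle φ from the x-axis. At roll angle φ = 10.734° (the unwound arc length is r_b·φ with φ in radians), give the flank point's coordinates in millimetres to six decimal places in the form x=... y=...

pitch radius r_p = m·N/2 = 4.625·60/2 = 138.750000
base radius r_b = r_p·cos α = 138.750000·cos 16.934° = 132.733926
roll angle φ = 10.734° = 0.18734364 rad
x = r_b·(cos φ + φ·sin φ) = 132.733926·(0.98250245 + 0.18734364·0.18624968) = 135.042851
y = r_b·(sin φ − φ·cos φ) = 132.733926·(0.18624968 − 0.18734364·0.98250245) = 0.289903

x=135.042851 y=0.289903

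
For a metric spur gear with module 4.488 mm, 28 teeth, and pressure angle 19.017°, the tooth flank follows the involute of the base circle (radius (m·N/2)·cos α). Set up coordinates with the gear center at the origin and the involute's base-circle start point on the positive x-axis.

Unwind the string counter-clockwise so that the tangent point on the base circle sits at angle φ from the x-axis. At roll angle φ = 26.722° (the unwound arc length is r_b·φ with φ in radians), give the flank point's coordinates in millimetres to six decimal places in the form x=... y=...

pitch radius r_p = m·N/2 = 4.488·28/2 = 62.832000
base radius r_b = r_p·cos α = 62.832000·cos 19.017° = 59.402751
roll angle φ = 26.722° = 0.46638688 rad
x = r_b·(cos φ + φ·sin φ) = 59.402751·(0.89319880 + 0.46638688·0.44966200) = 65.516200
y = r_b·(sin φ − φ·cos φ) = 59.402751·(0.44966200 − 0.46638688·0.89319880) = 1.965387

x=65.516200 y=1.965387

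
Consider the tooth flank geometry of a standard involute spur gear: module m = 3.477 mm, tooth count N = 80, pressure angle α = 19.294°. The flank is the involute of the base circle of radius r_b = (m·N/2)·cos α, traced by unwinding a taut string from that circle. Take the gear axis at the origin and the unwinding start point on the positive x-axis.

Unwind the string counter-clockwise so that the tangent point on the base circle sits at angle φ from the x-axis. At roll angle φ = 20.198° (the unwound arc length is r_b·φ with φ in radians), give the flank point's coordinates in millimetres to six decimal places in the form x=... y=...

pitch radius r_p = m·N/2 = 3.477·80/2 = 139.080000
base radius r_b = r_p·cos α = 139.080000·cos 19.294° = 131.268649
roll angle φ = 20.198° = 0.35252160 rad
x = r_b·(cos φ + φ·sin φ) = 131.268649·(0.93850508 + 0.35252160·0.34526544) = 139.173464
y = r_b·(sin φ − φ·cos φ) = 131.268649·(0.34526544 − 0.35252160·0.93850508) = 1.893173

x=139.173464 y=1.893173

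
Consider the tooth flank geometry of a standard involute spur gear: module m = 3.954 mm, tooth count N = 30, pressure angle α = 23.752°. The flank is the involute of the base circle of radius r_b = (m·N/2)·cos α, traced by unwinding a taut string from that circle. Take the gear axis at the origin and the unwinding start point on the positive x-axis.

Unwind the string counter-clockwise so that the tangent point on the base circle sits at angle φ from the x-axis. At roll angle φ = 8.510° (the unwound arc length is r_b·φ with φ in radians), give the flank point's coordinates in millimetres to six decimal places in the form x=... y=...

x=54.881781 y=0.059160

pitch radius r_p = m·N/2 = 3.954·30/2 = 59.310000
base radius r_b = r_p·cos α = 59.310000·cos 23.752° = 54.286290
roll angle φ = 8.510° = 0.14852752 rad
x = r_b·(cos φ + φ·sin φ) = 54.286290·(0.98899005 + 0.14852752·0.14798202) = 54.881781
y = r_b·(sin φ − φ·cos φ) = 54.286290·(0.14798202 − 0.14852752·0.98899005) = 0.059160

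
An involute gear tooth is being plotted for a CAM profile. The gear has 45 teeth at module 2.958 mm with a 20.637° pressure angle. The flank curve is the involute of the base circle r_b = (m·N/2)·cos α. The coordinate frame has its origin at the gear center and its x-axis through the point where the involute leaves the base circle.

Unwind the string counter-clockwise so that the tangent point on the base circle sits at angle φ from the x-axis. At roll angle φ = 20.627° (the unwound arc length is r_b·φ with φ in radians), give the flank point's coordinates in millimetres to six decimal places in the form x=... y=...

pitch radius r_p = m·N/2 = 2.958·45/2 = 66.555000
base radius r_b = r_p·cos α = 66.555000·cos 20.637° = 62.284307
roll angle φ = 20.627° = 0.36000906 rad
x = r_b·(cos φ + φ·sin φ) = 62.284307·(0.93589363 + 0.36000906·0.35228272) = 66.190692
y = r_b·(sin φ − φ·cos φ) = 62.284307·(0.35228272 − 0.36000906·0.93589363) = 0.956221

x=66.190692 y=0.956221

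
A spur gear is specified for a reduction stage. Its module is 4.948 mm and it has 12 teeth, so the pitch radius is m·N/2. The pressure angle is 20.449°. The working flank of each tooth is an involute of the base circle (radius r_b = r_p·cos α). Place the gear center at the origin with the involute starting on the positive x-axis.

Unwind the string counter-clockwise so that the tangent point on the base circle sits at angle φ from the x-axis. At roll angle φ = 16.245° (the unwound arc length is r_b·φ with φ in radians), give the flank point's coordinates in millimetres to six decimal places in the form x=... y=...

x=28.912888 y=0.209647

pitch radius r_p = m·N/2 = 4.948·12/2 = 29.688000
base radius r_b = r_p·cos α = 29.688000·cos 20.449° = 27.817167
roll angle φ = 16.245° = 0.28352874 rad
x = r_b·(cos φ + φ·sin φ) = 27.817167·(0.96007427 + 0.28352874·0.27974523) = 28.912888
y = r_b·(sin φ − φ·cos φ) = 27.817167·(0.27974523 − 0.28352874·0.96007427) = 0.209647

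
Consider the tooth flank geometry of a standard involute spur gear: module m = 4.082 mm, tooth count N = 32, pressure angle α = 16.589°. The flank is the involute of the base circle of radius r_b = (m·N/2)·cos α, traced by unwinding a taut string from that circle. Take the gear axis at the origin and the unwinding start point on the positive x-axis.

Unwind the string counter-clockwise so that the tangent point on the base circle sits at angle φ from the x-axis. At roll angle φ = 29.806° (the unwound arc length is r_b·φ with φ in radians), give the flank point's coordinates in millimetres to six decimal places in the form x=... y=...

pitch radius r_p = m·N/2 = 4.082·32/2 = 65.312000
base radius r_b = r_p·cos α = 65.312000·cos 16.589° = 62.593545
roll angle φ = 29.806° = 0.52021284 rad
x = r_b·(cos φ + φ·sin φ) = 62.593545·(0.86771341 + 0.52021284·0.49706483) = 70.498666
y = r_b·(sin φ − φ·cos φ) = 62.593545·(0.49706483 − 0.52021284·0.86771341) = 2.858596

x=70.498666 y=2.858596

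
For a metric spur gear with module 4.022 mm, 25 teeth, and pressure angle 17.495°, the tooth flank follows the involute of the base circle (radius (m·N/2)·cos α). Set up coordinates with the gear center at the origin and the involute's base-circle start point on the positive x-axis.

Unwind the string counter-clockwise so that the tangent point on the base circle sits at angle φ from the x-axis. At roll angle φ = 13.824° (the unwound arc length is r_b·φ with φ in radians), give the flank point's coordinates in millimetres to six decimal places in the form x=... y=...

x=49.324841 y=0.223185

pitch radius r_p = m·N/2 = 4.022·25/2 = 50.275000
base radius r_b = r_p·cos α = 50.275000·cos 17.495° = 47.949439
roll angle φ = 13.824° = 0.24127432 rad
x = r_b·(cos φ + φ·sin φ) = 47.949439·(0.97103428 + 0.24127432·0.23894022) = 49.324841
y = r_b·(sin φ − φ·cos φ) = 47.949439·(0.23894022 − 0.24127432·0.97103428) = 0.223185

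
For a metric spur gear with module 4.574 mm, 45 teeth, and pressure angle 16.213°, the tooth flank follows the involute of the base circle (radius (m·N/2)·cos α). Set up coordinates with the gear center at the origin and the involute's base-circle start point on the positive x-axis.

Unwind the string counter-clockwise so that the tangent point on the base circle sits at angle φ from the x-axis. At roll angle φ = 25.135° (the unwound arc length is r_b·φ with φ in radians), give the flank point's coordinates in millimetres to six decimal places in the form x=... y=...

x=107.878516 y=2.727851

pitch radius r_p = m·N/2 = 4.574·45/2 = 102.915000
base radius r_b = r_p·cos α = 102.915000·cos 16.213° = 98.822107
roll angle φ = 25.135° = 0.43868851 rad
x = r_b·(cos φ + φ·sin φ) = 98.822107·(0.90530950 + 0.43868851·0.42475252) = 107.878516
y = r_b·(sin φ − φ·cos φ) = 98.822107·(0.42475252 − 0.43868851·0.90530950) = 2.727851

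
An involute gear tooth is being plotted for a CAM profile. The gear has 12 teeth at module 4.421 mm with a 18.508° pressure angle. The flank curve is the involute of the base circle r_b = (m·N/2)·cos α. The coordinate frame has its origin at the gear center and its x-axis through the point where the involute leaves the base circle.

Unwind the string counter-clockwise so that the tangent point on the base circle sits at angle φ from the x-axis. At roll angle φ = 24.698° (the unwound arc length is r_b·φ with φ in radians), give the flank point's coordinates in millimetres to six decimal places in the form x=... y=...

x=27.383599 y=0.659194

pitch radius r_p = m·N/2 = 4.421·12/2 = 26.526000
base radius r_b = r_p·cos α = 26.526000·cos 18.508° = 25.154058
roll angle φ = 24.698° = 0.43106142 rad
x = r_b·(cos φ + φ·sin φ) = 25.154058·(0.90852276 + 0.43106142·0.41783536) = 27.383599
y = r_b·(sin φ − φ·cos φ) = 25.154058·(0.41783536 − 0.43106142·0.90852276) = 0.659194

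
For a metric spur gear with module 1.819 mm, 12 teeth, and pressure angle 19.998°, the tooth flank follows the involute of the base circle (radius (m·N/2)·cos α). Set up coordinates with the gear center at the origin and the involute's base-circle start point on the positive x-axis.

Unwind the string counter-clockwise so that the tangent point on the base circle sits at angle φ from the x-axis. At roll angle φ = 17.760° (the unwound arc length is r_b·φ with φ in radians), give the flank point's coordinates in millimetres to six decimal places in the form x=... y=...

x=10.736867 y=0.100841

pitch radius r_p = m·N/2 = 1.819·12/2 = 10.914000
base radius r_b = r_p·cos α = 10.914000·cos 19.998° = 10.255936
roll angle φ = 17.760° = 0.30997048 rad
x = r_b·(cos φ + φ·sin φ) = 10.255936·(0.95234258 + 0.30997048·0.30503052) = 10.736867
y = r_b·(sin φ − φ·cos φ) = 10.255936·(0.30503052 − 0.30997048·0.95234258) = 0.100841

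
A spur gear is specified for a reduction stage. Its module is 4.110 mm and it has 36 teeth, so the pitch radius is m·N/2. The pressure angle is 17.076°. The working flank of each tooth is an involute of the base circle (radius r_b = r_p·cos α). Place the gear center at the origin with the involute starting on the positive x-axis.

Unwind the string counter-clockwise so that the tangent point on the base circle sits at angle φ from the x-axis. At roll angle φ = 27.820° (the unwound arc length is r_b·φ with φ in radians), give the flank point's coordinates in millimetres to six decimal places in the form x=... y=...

x=78.570026 y=2.635377

pitch radius r_p = m·N/2 = 4.110·36/2 = 73.980000
base radius r_b = r_p·cos α = 73.980000·cos 17.076° = 70.718673
roll angle φ = 27.820° = 0.48555060 rad
x = r_b·(cos φ + φ·sin φ) = 70.718673·(0.88441812 + 0.48555060·0.46669539) = 78.570026
y = r_b·(sin φ − φ·cos φ) = 70.718673·(0.46669539 − 0.48555060·0.88441812) = 2.635377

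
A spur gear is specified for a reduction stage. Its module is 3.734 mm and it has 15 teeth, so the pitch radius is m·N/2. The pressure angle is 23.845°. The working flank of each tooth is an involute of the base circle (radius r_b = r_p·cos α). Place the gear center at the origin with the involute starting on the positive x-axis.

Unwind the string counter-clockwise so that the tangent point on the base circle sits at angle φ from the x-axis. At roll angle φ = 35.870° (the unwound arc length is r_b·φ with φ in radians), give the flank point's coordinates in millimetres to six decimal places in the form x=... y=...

pitch radius r_p = m·N/2 = 3.734·15/2 = 28.005000
base radius r_b = r_p·cos α = 28.005000·cos 23.845° = 25.614562
roll angle φ = 35.870° = 0.62604960 rad
x = r_b·(cos φ + φ·sin φ) = 25.614562·(0.81034855 + 0.62604960·0.58594814) = 30.152979
y = r_b·(sin φ − φ·cos φ) = 25.614562·(0.58594814 − 0.62604960·0.81034855) = 2.014067

x=30.152979 y=2.014067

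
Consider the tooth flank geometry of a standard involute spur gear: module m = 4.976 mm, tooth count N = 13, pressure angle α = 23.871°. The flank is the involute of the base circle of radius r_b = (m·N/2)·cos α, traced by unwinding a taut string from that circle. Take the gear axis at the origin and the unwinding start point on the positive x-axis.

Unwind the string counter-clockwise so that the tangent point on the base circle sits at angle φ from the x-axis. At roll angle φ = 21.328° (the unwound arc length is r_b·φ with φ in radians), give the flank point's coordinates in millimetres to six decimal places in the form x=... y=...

x=31.556010 y=0.501521

pitch radius r_p = m·N/2 = 4.976·13/2 = 32.344000
base radius r_b = r_p·cos α = 32.344000·cos 23.871° = 29.577259
roll angle φ = 21.328° = 0.37224382 rad
x = r_b·(cos φ + φ·sin φ) = 29.577259·(0.93151360 + 0.37224382·0.36370650) = 31.556010
y = r_b·(sin φ − φ·cos φ) = 29.577259·(0.36370650 − 0.37224382·0.93151360) = 0.501521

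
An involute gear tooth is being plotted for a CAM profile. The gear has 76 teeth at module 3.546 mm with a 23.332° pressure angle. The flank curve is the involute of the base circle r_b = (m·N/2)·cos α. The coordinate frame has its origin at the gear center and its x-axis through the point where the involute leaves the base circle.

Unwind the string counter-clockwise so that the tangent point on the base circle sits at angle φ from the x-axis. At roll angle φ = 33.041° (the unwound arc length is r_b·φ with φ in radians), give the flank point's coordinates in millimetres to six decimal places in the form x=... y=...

pitch radius r_p = m·N/2 = 3.546·76/2 = 134.748000
base radius r_b = r_p·cos α = 134.748000·cos 23.332° = 123.729026
roll angle φ = 33.041° = 0.57667424 rad
x = r_b·(cos φ + φ·sin φ) = 123.729026·(0.83828062 + 0.57667424·0.54523904) = 142.623181
y = r_b·(sin φ − φ·cos φ) = 123.729026·(0.54523904 − 0.57667424·0.83828062) = 7.649448

x=142.623181 y=7.649448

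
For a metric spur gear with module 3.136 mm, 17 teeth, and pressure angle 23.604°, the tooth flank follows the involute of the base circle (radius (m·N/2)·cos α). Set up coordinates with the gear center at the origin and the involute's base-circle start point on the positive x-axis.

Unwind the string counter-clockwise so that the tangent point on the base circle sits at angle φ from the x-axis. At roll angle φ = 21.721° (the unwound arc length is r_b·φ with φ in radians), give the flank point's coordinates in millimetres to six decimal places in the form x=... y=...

pitch radius r_p = m·N/2 = 3.136·17/2 = 26.656000
base radius r_b = r_p·cos α = 26.656000·cos 23.604° = 24.425820
roll angle φ = 21.721° = 0.37910297 rad
x = r_b·(cos φ + φ·sin φ) = 24.425820·(0.92899699 + 0.37910297·0.37008728) = 26.118485
y = r_b·(sin φ − φ·cos φ) = 24.425820·(0.37008728 − 0.37910297·0.92899699) = 0.437265

x=26.118485 y=0.437265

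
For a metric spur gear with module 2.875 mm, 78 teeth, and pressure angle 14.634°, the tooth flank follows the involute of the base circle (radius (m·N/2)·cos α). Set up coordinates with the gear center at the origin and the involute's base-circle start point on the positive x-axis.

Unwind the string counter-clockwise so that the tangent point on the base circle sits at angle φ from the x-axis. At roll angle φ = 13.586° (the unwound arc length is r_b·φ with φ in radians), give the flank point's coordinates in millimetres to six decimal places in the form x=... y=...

pitch radius r_p = m·N/2 = 2.875·78/2 = 112.125000
base radius r_b = r_p·cos α = 112.125000·cos 14.634° = 108.487600
roll angle φ = 13.586° = 0.23712043 rad
x = r_b·(cos φ + φ·sin φ) = 108.487600·(0.97201843 + 0.23712043·0.23490461) = 111.494780
y = r_b·(sin φ − φ·cos φ) = 108.487600·(0.23490461 − 0.23712043·0.97201843) = 0.479426

x=111.494780 y=0.479426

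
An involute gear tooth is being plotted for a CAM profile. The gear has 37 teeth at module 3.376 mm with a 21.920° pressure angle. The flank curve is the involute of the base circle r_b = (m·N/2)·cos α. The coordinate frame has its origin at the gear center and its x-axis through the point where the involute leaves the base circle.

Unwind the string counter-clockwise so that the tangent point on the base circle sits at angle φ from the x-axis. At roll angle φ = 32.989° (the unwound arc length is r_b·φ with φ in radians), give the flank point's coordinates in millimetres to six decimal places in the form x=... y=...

pitch radius r_p = m·N/2 = 3.376·37/2 = 62.456000
base radius r_b = r_p·cos α = 62.456000·cos 21.920° = 57.940806
roll angle φ = 32.989° = 0.57576667 rad
x = r_b·(cos φ + φ·sin φ) = 57.940806·(0.83877512 + 0.57576667·0.54447801) = 66.763302
y = r_b·(sin φ − φ·cos φ) = 57.940806·(0.54447801 − 0.57576667·0.83877512) = 3.565634

x=66.763302 y=3.565634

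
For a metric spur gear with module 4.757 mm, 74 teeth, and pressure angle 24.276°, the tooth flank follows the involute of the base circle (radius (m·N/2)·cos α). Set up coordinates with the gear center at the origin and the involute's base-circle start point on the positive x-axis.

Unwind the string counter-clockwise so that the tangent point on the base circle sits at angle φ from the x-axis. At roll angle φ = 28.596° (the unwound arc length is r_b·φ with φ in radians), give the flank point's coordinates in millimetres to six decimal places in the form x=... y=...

pitch radius r_p = m·N/2 = 4.757·74/2 = 176.009000
base radius r_b = r_p·cos α = 176.009000·cos 24.276° = 160.445505
roll angle φ = 28.596° = 0.49909435 rad
x = r_b·(cos φ + φ·sin φ) = 160.445505·(0.87801639 + 0.49909435·0.47863056) = 179.201296
y = r_b·(sin φ − φ·cos φ) = 160.445505·(0.47863056 − 0.49909435·0.87801639) = 6.484812

x=179.201296 y=6.484812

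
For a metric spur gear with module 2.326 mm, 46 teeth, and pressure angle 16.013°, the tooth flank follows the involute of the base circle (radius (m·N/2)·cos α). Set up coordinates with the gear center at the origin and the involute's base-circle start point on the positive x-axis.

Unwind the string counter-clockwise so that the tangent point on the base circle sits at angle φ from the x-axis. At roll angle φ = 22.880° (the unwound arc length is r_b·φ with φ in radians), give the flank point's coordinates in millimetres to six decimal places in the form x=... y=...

x=55.360256 y=1.074208

pitch radius r_p = m·N/2 = 2.326·46/2 = 53.498000
base radius r_b = r_p·cos α = 53.498000·cos 16.013° = 51.422231
roll angle φ = 22.880° = 0.39933133 rad
x = r_b·(cos φ + φ·sin φ) = 51.422231·(0.92132118 + 0.39933133·0.38880237) = 55.360256
y = r_b·(sin φ − φ·cos φ) = 51.422231·(0.38880237 − 0.39933133·0.92132118) = 1.074208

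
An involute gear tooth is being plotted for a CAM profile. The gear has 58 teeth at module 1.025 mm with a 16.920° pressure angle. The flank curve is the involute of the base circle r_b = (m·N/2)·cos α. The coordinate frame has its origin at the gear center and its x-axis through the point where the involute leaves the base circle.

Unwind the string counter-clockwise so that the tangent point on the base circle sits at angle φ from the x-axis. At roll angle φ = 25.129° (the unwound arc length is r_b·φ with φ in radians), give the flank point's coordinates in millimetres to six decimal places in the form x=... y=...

x=31.043267 y=0.784445

pitch radius r_p = m·N/2 = 1.025·58/2 = 29.725000
base radius r_b = r_p·cos α = 29.725000·cos 16.920° = 28.438266
roll angle φ = 25.129° = 0.43858379 rad
x = r_b·(cos φ + φ·sin φ) = 28.438266·(0.90535398 + 0.43858379·0.42465772) = 31.043267
y = r_b·(sin φ − φ·cos φ) = 28.438266·(0.42465772 − 0.43858379·0.90535398) = 0.784445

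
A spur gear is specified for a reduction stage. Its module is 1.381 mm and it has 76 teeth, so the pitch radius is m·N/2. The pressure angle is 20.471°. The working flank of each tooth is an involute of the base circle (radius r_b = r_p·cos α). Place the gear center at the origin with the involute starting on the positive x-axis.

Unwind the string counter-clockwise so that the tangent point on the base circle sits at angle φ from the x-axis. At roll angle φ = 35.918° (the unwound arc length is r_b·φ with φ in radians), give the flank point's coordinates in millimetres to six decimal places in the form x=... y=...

pitch radius r_p = m·N/2 = 1.381·76/2 = 52.478000
base radius r_b = r_p·cos α = 52.478000·cos 20.471° = 49.163979
roll angle φ = 35.918° = 0.62688736 rad
x = r_b·(cos φ + φ·sin φ) = 49.163979·(0.80985739 + 0.62688736·0.58662681) = 57.895812
y = r_b·(sin φ − φ·cos φ) = 49.163979·(0.58662681 − 0.62688736·0.80985739) = 3.880879

x=57.895812 y=3.880879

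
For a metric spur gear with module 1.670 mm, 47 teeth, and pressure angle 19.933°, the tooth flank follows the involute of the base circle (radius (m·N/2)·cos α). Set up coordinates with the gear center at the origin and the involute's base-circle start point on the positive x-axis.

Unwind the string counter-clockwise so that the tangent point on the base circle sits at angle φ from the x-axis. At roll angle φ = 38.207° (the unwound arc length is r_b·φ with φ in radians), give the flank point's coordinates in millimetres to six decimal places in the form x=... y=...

x=44.207149 y=3.487049

pitch radius r_p = m·N/2 = 1.670·47/2 = 39.245000
base radius r_b = r_p·cos α = 39.245000·cos 19.933° = 36.893908
roll angle φ = 38.207° = 0.66683795 rad
x = r_b·(cos φ + φ·sin φ) = 36.893908·(0.78578133 + 0.66683795·0.61850440) = 44.207149
y = r_b·(sin φ − φ·cos φ) = 36.893908·(0.61850440 − 0.66683795·0.78578133) = 3.487049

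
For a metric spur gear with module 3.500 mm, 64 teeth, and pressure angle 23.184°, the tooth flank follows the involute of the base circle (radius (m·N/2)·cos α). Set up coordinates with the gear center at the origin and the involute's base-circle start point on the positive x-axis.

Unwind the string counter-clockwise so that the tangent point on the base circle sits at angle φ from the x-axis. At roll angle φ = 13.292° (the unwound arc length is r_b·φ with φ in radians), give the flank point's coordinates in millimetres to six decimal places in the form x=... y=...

pitch radius r_p = m·N/2 = 3.500·64/2 = 112.000000
base radius r_b = r_p·cos α = 112.000000·cos 23.184° = 102.955475
roll angle φ = 13.292° = 0.23198916 rad
x = r_b·(cos φ + φ·sin φ) = 102.955475·(0.97321098 + 0.23198916·0.22991385) = 105.688789
y = r_b·(sin φ − φ·cos φ) = 102.955475·(0.22991385 − 0.23198916·0.97321098) = 0.426179

x=105.688789 y=0.426179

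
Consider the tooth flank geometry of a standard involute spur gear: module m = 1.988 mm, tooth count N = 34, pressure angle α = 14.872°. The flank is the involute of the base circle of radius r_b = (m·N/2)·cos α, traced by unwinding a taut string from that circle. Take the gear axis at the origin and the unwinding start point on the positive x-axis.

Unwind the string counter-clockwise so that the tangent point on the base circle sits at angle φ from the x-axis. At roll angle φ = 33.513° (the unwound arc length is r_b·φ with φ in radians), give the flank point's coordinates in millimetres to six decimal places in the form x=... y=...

x=37.782513 y=2.105170

pitch radius r_p = m·N/2 = 1.988·34/2 = 33.796000
base radius r_b = r_p·cos α = 33.796000·cos 14.872° = 32.663889
roll angle φ = 33.513° = 0.58491219 rad
x = r_b·(cos φ + φ·sin φ) = 32.663889·(0.83376057 + 0.58491219·0.55212617) = 37.782513
y = r_b·(sin φ − φ·cos φ) = 32.663889·(0.55212617 − 0.58491219·0.83376057) = 2.105170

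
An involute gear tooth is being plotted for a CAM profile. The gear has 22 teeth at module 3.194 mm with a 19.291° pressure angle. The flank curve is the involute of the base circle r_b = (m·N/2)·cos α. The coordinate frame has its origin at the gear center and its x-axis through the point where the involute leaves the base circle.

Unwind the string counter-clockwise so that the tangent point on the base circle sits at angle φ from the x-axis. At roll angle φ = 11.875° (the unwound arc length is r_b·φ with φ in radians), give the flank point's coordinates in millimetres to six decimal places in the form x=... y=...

x=33.865932 y=0.097989

pitch radius r_p = m·N/2 = 3.194·22/2 = 35.134000
base radius r_b = r_p·cos α = 35.134000·cos 19.291° = 33.161326
roll angle φ = 11.875° = 0.20725785 rad
x = r_b·(cos φ + φ·sin φ) = 33.161326·(0.97859887 + 0.20725785·0.20577721) = 33.865932
y = r_b·(sin φ − φ·cos φ) = 33.161326·(0.20577721 − 0.20725785·0.97859887) = 0.097989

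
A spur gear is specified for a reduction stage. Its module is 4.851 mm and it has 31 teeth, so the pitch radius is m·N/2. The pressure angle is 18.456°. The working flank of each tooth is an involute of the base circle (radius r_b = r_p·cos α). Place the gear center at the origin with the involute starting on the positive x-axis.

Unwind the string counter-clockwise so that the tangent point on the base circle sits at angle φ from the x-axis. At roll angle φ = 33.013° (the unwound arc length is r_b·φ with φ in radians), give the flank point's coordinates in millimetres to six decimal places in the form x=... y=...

x=82.197865 y=4.398551

pitch radius r_p = m·N/2 = 4.851·31/2 = 75.190500
base radius r_b = r_p·cos α = 75.190500·cos 18.456° = 71.323231
roll angle φ = 33.013° = 0.57618555 rad
x = r_b·(cos φ + φ·sin φ) = 71.323231·(0.83854697 + 0.57618555·0.54482931) = 82.197865
y = r_b·(sin φ − φ·cos φ) = 71.323231·(0.54482931 − 0.57618555·0.83854697) = 4.398551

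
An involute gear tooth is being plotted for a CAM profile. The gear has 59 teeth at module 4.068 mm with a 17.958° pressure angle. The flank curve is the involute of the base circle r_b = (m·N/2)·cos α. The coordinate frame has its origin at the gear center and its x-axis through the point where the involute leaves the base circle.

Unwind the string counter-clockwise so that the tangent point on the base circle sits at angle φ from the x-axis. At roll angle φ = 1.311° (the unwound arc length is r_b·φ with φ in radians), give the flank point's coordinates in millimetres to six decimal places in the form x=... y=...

x=114.189522 y=0.000456

pitch radius r_p = m·N/2 = 4.068·59/2 = 120.006000
base radius r_b = r_p·cos α = 120.006000·cos 17.958° = 114.159642
roll angle φ = 1.311° = 0.02288127 rad
x = r_b·(cos φ + φ·sin φ) = 114.159642·(0.99973824 + 0.02288127·0.02287927) = 114.189522
y = r_b·(sin φ − φ·cos φ) = 114.159642·(0.02287927 − 0.02288127·0.99973824) = 0.000456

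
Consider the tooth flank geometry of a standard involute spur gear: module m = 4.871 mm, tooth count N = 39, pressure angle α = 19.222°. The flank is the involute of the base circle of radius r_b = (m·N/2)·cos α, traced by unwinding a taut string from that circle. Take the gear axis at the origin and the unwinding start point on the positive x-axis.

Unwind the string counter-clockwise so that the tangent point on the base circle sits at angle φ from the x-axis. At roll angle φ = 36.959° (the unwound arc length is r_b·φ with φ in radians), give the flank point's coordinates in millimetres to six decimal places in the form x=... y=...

x=106.452169 y=7.695407

pitch radius r_p = m·N/2 = 4.871·39/2 = 94.984500
base radius r_b = r_p·cos α = 94.984500·cos 19.222° = 89.689116
roll angle φ = 36.959° = 0.64505624 rad
x = r_b·(cos φ + φ·sin φ) = 89.689116·(0.79906596 + 0.64505624·0.60124338) = 106.452169
y = r_b·(sin φ − φ·cos φ) = 89.689116·(0.60124338 − 0.64505624·0.79906596) = 7.695407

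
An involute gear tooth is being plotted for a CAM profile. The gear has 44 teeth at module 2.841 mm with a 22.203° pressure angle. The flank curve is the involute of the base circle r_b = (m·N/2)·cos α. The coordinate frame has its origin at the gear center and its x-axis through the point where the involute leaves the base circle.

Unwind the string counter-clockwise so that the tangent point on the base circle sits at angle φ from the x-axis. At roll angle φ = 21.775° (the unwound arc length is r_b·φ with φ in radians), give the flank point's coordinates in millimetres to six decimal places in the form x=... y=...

x=61.896869 y=1.043601

pitch radius r_p = m·N/2 = 2.841·44/2 = 62.502000
base radius r_b = r_p·cos α = 62.502000·cos 22.203° = 57.867527
roll angle φ = 21.775° = 0.38004544 rad
x = r_b·(cos φ + φ·sin φ) = 57.867527·(0.92864778 + 0.38004544·0.37096267) = 61.896869
y = r_b·(sin φ − φ·cos φ) = 57.867527·(0.37096267 − 0.38004544·0.92864778) = 1.043601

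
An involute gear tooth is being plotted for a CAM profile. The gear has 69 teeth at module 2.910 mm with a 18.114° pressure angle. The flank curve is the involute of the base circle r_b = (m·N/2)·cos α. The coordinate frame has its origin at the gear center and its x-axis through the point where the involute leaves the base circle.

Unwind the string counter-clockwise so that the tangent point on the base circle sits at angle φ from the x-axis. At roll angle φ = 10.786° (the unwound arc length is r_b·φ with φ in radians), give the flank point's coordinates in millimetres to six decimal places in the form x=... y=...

x=97.095214 y=0.211441

pitch radius r_p = m·N/2 = 2.910·69/2 = 100.395000
base radius r_b = r_p·cos α = 100.395000·cos 18.114° = 95.419403
roll angle φ = 10.786° = 0.18825121 rad
x = r_b·(cos φ + φ·sin φ) = 95.419403·(0.98233301 + 0.18825121·0.18714129) = 97.095214
y = r_b·(sin φ − φ·cos φ) = 95.419403·(0.18714129 − 0.18825121·0.98233301) = 0.211441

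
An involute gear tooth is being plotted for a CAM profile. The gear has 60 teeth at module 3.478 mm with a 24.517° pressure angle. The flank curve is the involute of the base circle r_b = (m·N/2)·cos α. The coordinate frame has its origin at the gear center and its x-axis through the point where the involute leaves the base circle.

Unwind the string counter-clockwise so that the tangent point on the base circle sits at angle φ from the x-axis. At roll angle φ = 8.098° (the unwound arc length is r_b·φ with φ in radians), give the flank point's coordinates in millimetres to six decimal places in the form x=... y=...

pitch radius r_p = m·N/2 = 3.478·60/2 = 104.340000
base radius r_b = r_p·cos α = 104.340000·cos 24.517° = 94.932517
roll angle φ = 8.098° = 0.14133676 rad
x = r_b·(cos φ + φ·sin φ) = 94.932517·(0.99002858 + 0.14133676·0.14086667) = 95.875976
y = r_b·(sin φ − φ·cos φ) = 94.932517·(0.14086667 − 0.14133676·0.99002858) = 0.089164

x=95.875976 y=0.089164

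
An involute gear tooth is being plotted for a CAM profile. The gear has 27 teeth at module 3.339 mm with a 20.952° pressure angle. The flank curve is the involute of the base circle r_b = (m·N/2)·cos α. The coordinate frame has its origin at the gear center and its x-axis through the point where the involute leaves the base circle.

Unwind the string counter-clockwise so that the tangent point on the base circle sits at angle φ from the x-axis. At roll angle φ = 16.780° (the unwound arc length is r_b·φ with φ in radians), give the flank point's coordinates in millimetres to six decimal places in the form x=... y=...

x=43.862833 y=0.349461

pitch radius r_p = m·N/2 = 3.339·27/2 = 45.076500
base radius r_b = r_p·cos α = 45.076500·cos 20.952° = 42.096056
roll angle φ = 16.780° = 0.29286625 rad
x = r_b·(cos φ + φ·sin φ) = 42.096056·(0.95742033 + 0.29286625·0.28869761) = 43.862833
y = r_b·(sin φ − φ·cos φ) = 42.096056·(0.28869761 − 0.29286625·0.95742033) = 0.349461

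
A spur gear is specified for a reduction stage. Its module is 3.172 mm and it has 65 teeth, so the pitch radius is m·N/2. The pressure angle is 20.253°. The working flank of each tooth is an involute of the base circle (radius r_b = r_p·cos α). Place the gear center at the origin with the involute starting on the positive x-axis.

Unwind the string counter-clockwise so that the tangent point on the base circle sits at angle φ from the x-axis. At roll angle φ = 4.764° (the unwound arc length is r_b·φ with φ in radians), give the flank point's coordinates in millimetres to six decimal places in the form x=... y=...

x=97.050023 y=0.018519

pitch radius r_p = m·N/2 = 3.172·65/2 = 103.090000
base radius r_b = r_p·cos α = 103.090000·cos 20.253° = 96.716276
roll angle φ = 4.764° = 0.08314749 rad
x = r_b·(cos φ + φ·sin φ) = 96.716276·(0.99654524 + 0.08314749·0.08305171) = 97.050023
y = r_b·(sin φ − φ·cos φ) = 96.716276·(0.08305171 − 0.08314749·0.99654524) = 0.018519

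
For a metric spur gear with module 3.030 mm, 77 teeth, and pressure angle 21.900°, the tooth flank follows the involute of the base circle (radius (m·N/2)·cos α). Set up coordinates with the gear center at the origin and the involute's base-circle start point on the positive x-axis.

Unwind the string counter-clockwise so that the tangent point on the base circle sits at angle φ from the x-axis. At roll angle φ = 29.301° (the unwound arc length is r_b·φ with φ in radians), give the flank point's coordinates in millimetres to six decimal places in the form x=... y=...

x=121.478223 y=4.700370

pitch radius r_p = m·N/2 = 3.030·77/2 = 116.655000
base radius r_b = r_p·cos α = 116.655000·cos 21.900° = 108.236738
roll angle φ = 29.301° = 0.51139892 rad
x = r_b·(cos φ + φ·sin φ) = 108.236738·(0.87206073 + 0.51139892·0.48939767) = 121.478223
y = r_b·(sin φ − φ·cos φ) = 108.236738·(0.48939767 − 0.51139892·0.87206073) = 4.700370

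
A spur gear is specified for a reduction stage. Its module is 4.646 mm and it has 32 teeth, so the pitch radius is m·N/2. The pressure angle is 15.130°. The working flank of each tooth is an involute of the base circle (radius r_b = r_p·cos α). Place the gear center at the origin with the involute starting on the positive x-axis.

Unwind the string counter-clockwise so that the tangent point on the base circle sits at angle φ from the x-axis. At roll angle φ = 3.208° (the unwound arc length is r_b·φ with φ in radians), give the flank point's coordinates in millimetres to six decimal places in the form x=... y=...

x=71.871615 y=0.004197

pitch radius r_p = m·N/2 = 4.646·32/2 = 74.336000
base radius r_b = r_p·cos α = 74.336000·cos 15.130° = 71.759224
roll angle φ = 3.208° = 0.05599016 rad
x = r_b·(cos φ + φ·sin φ) = 71.759224·(0.99843296 + 0.05599016·0.05596091) = 71.871615
y = r_b·(sin φ − φ·cos φ) = 71.759224·(0.05596091 − 0.05599016·0.99843296) = 0.004197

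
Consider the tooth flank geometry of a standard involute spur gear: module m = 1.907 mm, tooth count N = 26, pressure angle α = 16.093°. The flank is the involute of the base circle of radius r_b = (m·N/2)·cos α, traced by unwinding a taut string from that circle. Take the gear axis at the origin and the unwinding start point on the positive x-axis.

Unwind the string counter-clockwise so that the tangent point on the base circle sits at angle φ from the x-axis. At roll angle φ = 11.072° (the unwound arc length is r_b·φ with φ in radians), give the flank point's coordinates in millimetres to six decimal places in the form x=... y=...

x=24.260116 y=0.057082

pitch radius r_p = m·N/2 = 1.907·26/2 = 24.791000
base radius r_b = r_p·cos α = 24.791000·cos 16.093° = 23.819516
roll angle φ = 11.072° = 0.19324285 rad
x = r_b·(cos φ + φ·sin φ) = 23.819516·(0.98138663 + 0.19324285·0.19204239) = 24.260116
y = r_b·(sin φ − φ·cos φ) = 23.819516·(0.19204239 − 0.19324285·0.98138663) = 0.057082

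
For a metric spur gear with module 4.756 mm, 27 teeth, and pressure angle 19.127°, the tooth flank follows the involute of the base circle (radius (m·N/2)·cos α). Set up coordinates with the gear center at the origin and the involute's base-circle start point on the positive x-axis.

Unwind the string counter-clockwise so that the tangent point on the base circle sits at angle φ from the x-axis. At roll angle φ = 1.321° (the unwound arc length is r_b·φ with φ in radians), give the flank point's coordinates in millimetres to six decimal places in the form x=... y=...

x=60.677603 y=0.000248

pitch radius r_p = m·N/2 = 4.756·27/2 = 64.206000
base radius r_b = r_p·cos α = 64.206000·cos 19.127° = 60.661483
roll angle φ = 1.321° = 0.02305580 rad
x = r_b·(cos φ + φ·sin φ) = 60.661483·(0.99973423 + 0.02305580·0.02305376) = 60.677603
y = r_b·(sin φ − φ·cos φ) = 60.661483·(0.02305376 − 0.02305580·0.99973423) = 0.000248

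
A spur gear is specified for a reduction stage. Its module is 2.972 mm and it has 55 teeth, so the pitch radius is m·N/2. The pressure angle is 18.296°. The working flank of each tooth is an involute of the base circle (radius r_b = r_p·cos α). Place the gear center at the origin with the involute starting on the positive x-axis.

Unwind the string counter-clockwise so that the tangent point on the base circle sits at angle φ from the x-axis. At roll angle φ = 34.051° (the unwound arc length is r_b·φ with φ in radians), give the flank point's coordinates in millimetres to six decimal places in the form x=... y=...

x=90.115523 y=5.240052

pitch radius r_p = m·N/2 = 2.972·55/2 = 81.730000
base radius r_b = r_p·cos α = 81.730000·cos 18.296° = 77.598336
roll angle φ = 34.051° = 0.59430206 rad
x = r_b·(cos φ + φ·sin φ) = 77.598336·(0.82853950 + 0.59430206·0.55993062) = 90.115523
y = r_b·(sin φ − φ·cos φ) = 77.598336·(0.55993062 − 0.59430206·0.82853950) = 5.240052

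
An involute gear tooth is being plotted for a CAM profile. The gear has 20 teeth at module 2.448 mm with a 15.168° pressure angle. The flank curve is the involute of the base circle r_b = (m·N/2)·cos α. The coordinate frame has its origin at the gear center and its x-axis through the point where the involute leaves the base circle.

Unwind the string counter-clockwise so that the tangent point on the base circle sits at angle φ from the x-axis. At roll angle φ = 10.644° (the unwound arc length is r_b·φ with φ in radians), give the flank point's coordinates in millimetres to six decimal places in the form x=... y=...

x=24.031379 y=0.050320

pitch radius r_p = m·N/2 = 2.448·20/2 = 24.480000
base radius r_b = r_p·cos α = 24.480000·cos 15.168° = 23.627185
roll angle φ = 10.644° = 0.18577285 rad
x = r_b·(cos φ + φ·sin φ) = 23.627185·(0.98279379 + 0.18577285·0.18470614) = 24.031379
y = r_b·(sin φ − φ·cos φ) = 23.627185·(0.18470614 − 0.18577285·0.98279379) = 0.050320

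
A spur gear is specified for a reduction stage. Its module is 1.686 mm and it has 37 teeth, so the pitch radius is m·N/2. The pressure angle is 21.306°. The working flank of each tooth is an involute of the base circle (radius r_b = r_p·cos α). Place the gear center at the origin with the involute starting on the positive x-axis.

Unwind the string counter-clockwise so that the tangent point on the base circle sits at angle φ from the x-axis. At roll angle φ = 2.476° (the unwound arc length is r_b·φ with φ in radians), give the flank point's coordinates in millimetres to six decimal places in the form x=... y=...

x=29.086315 y=0.000782

pitch radius r_p = m·N/2 = 1.686·37/2 = 31.191000
base radius r_b = r_p·cos α = 31.191000·cos 21.306° = 29.059194
roll angle φ = 2.476° = 0.04321435 rad
x = r_b·(cos φ + φ·sin φ) = 29.059194·(0.99906641 + 0.04321435·0.04320090) = 29.086315
y = r_b·(sin φ − φ·cos φ) = 29.059194·(0.04320090 − 0.04321435·0.99906641) = 0.000782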